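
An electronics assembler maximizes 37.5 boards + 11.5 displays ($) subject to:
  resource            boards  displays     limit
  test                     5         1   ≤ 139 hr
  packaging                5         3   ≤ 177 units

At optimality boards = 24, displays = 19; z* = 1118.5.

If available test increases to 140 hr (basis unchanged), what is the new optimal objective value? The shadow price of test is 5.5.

1124

Δb = 1, so new z* = 1118.5 + (5.5)·(1) = 1118.5 + 5.5 = 1124.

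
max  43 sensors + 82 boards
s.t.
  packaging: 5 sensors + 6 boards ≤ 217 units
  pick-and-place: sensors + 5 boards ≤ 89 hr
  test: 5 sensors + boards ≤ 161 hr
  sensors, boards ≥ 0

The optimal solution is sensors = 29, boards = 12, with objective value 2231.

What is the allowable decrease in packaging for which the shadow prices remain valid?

110.2

Binding constraints: packaging, pick-and-place. The basis is B = [[5,6],[1,5]] with det 19.
Per unit decrease in packaging, x* moves by d = (-0.2632, 0.0526).
The basis stays optimal until sensors reaches 0; allowable decrease = 110.2 units.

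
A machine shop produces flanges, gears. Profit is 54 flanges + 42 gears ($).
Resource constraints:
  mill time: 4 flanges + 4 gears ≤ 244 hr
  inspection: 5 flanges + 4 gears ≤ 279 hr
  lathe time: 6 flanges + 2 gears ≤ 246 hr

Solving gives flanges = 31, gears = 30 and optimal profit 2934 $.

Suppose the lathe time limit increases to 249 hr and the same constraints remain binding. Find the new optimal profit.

2943

Binding: mill time and lathe time. Non-binding: inspection (4 unused).
Since inspection is not tight, its dual is 0.
The binding rows give the dual system: 4·y_mill time + 6·y_lathe time = 54 and 4·y_mill time + 2·y_lathe time = 42.
This yields shadow prices y_mill time = 9, y_lathe time = 3.
Δz = y_lathe time·Δb = 3 × (3) = 9, so new z* = 2934 + 9 = 2943.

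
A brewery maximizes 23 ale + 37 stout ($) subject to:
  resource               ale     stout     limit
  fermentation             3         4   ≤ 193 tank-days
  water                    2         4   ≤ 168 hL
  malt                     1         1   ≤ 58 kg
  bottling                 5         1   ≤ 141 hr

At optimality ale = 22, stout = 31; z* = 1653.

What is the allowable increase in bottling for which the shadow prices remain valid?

13.5

Binding constraints: water, bottling. The basis is B = [[2,4],[5,1]] with det -18.
Per unit increase in bottling, x* moves by d = (0.2222, -0.1111).
The basis stays optimal until fermentation becomes binding; allowable increase = 13.5 hr.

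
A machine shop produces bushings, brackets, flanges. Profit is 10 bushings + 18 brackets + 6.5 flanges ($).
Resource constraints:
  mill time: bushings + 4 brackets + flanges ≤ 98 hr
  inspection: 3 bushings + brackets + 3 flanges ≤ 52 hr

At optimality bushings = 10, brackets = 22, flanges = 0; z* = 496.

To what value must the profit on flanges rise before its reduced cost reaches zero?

Both mill time and inspection are binding at x*.
The binding rows give the dual system: 1·y_mill time + 3·y_inspection = 10 and 4·y_mill time + 1·y_inspection = 18.
Solving: y_mill time = 4, y_inspection = 2.
flanges enters the basis when its profit ≥ yᵀa₃ = 4·1 + 2·3 = 10.

10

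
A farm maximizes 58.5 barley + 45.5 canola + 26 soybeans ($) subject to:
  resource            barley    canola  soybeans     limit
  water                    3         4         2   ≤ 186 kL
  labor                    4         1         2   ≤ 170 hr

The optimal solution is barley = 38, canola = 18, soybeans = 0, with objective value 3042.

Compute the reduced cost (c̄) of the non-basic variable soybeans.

At the optimum: water uses 186 of 186 (binding); labor uses 170 of 170 (binding).
The binding rows give the dual system: 3·y_water + 4·y_labor = 58.5 and 4·y_water + 1·y_labor = 45.5.
→ y_water = 9.5 and y_labor = 7.5.
Reduced cost of soybeans: c₃ − yᵀa₃ = 26 − (9.5·2 + 7.5·2) = 26 − 34 = -8.

-8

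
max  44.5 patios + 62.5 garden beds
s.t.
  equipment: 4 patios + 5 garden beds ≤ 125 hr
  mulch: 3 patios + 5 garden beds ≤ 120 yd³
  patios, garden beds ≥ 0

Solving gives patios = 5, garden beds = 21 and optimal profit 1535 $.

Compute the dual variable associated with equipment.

7

Both equipment and mulch are binding at x*.
From A_Bᵀ y = c: 4·y_equipment + 3·y_mulch = 44.5; 5·y_equipment + 5·y_mulch = 62.5.
→ y_equipment = 7 and y_mulch = 5.5.
Shadow price of equipment = 7.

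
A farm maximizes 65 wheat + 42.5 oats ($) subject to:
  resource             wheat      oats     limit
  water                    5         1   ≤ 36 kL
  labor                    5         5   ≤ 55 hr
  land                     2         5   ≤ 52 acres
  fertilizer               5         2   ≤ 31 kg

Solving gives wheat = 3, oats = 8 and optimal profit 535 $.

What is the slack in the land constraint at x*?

6

land used = 2·3 + 5·8 = 46; slack = 52 − 46 = 6.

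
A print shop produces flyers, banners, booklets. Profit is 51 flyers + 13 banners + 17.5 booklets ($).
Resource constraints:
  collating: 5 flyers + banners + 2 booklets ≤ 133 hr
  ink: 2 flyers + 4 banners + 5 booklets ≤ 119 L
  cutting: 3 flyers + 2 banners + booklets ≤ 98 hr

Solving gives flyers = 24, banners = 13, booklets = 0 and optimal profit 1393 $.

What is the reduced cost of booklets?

-2.5

At the optimum: collating uses 133 of 133 (binding); ink uses 100 of 119 (slack = 19); cutting uses 98 of 98 (binding).
Slack constraints have shadow price 0 (complementary slackness).
From A_Bᵀ y = c: 5·y_collating + 3·y_cutting = 51; 1·y_collating + 2·y_cutting = 13.
Solving: y_collating = 9, y_cutting = 2.
Reduced cost of booklets: c₃ − yᵀa₃ = 17.5 − (9·2 + 2·1) = 17.5 − 20 = -2.5.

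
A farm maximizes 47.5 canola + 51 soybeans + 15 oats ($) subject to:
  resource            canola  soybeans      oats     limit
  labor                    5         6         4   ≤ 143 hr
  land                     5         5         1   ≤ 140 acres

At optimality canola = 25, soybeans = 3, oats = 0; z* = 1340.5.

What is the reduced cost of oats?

-5

At the optimum: labor uses 143 of 143 (binding); land uses 140 of 140 (binding).
From A_Bᵀ y = c: 5·y_labor + 5·y_land = 47.5; 6·y_labor + 5·y_land = 51.
→ y_labor = 3.5 and y_land = 6.
Reduced cost of oats: c₃ − yᵀa₃ = 15 − (3.5·4 + 6·1) = 15 − 20 = -5.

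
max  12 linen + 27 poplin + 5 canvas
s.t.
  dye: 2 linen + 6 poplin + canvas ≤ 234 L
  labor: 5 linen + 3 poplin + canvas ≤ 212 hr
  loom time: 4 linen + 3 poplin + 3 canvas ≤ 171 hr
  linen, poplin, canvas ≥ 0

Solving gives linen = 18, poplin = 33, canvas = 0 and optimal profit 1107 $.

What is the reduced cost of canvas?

Check each constraint at x*: dye 234/234 (tight); labor 189/212 (slack 23); loom time 171/171 (tight).
Since labor is not tight, its dual is 0.
Dual feasibility on the basic columns requires 2·y_dye + 4·y_loom time = 12, 6·y_dye + 3·y_loom time = 27.
Solving: y_dye = 4, y_loom time = 1.
Reduced cost of canvas: c₃ − yᵀa₃ = 5 − (4·1 + 1·3) = 5 − 7 = -2.

-2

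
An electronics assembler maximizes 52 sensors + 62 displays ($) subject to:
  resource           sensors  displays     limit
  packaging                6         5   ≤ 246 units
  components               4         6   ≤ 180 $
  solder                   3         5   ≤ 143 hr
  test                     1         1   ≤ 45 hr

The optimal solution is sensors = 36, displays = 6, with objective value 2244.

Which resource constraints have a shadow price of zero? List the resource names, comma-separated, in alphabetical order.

packaging: 246/246 (binding)
components: 180/180 (binding)
solder: 138/143 (slack 5)
test: 42/45 (slack 3)
By complementary slackness, a constraint with positive slack has shadow price 0 → solder, test.

solder, test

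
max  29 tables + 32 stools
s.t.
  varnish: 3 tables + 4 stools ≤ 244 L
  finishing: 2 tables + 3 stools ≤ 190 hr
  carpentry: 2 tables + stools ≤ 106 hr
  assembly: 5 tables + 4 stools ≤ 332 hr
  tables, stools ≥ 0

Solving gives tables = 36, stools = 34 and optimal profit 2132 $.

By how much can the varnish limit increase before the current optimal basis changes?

20

Binding constraints: varnish, carpentry. The basis is B = [[3,4],[2,1]] with det -5.
Per unit increase in varnish, x* moves by d = (-0.2, 0.4).
The basis stays optimal until finishing becomes binding; allowable increase = 20 L.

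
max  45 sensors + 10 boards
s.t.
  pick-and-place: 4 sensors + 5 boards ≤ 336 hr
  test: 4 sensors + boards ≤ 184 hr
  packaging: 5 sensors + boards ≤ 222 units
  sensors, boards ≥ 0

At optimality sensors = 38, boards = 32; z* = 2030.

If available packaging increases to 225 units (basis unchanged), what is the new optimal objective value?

Check each constraint at x*: pick-and-place 312/336 (slack 24); test 184/184 (tight); packaging 222/222 (tight).
By complementary slackness, y = 0 for the non-binding constraint.
The binding rows give the dual system: 4·y_test + 5·y_packaging = 45 and 1·y_test + 1·y_packaging = 10.
→ y_test = 5 and y_packaging = 5.
Δz = y_packaging·Δb = 5 × (3) = 15, so new z* = 2030 + 15 = 2045.

2045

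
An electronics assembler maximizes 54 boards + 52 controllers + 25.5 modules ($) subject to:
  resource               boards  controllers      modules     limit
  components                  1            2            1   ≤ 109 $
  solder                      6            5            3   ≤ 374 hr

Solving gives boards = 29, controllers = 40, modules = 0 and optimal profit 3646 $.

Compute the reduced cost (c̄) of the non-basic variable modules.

At the optimum: components uses 109 of 109 (binding); solder uses 374 of 374 (binding).
Dual feasibility on the basic columns requires 1·y_components + 6·y_solder = 54, 2·y_components + 5·y_solder = 52.
→ y_components = 6 and y_solder = 8.
Reduced cost of modules: c₃ − yᵀa₃ = 25.5 − (6·1 + 8·3) = 25.5 − 30 = -4.5.

-4.5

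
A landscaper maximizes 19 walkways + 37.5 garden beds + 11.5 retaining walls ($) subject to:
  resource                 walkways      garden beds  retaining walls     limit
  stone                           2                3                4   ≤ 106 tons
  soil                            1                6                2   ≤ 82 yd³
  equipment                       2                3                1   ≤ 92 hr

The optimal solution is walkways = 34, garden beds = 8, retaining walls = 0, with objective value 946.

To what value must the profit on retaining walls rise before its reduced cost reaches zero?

Check each constraint at x*: stone 92/106 (slack 14); soil 82/82 (tight); equipment 92/92 (tight).
By complementary slackness, y = 0 for the non-binding constraint.
Dual feasibility on the basic columns requires 1·y_soil + 2·y_equipment = 19, 6·y_soil + 3·y_equipment = 37.5.
→ y_soil = 2 and y_equipment = 8.5.
retaining walls enters the basis when its profit ≥ yᵀa₃ = 2·2 + 8.5·1 = 12.5.

12.5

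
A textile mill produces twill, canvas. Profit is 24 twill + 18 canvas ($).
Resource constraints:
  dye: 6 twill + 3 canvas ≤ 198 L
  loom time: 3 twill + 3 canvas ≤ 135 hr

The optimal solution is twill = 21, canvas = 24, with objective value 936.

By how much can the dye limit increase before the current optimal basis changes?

72

Binding constraints: dye, loom time. The basis is B = [[6,3],[3,3]] with det 9.
Per unit increase in dye, x* moves by d = (0.3333, -0.3333).
The basis stays optimal until canvas reaches 0; allowable increase = 72 L.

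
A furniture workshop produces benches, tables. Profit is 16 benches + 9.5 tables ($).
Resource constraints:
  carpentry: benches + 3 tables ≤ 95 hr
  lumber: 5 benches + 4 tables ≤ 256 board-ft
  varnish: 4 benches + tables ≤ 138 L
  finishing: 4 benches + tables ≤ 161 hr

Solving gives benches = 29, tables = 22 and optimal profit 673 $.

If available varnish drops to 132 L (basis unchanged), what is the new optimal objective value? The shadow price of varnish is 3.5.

Δb = -6, so new z* = 673 + (3.5)·(-6) = 673 − 21 = 652.

652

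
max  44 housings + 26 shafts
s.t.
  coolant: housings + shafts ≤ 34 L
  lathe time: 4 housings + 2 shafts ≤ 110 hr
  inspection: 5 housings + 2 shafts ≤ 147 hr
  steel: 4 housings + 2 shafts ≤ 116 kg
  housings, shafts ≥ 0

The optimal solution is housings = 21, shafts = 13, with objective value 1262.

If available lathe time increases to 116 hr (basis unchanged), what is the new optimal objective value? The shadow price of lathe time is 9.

Δb = 6, so new z* = 1262 + (9)·(6) = 1262 + 54 = 1316.

1316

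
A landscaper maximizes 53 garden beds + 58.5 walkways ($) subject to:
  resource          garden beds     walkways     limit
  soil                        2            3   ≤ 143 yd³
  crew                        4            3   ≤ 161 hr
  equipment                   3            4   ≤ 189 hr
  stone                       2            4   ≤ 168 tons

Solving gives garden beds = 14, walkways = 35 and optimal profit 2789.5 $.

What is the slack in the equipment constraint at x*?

equipment used = 3·14 + 4·35 = 182; slack = 189 − 182 = 7.

7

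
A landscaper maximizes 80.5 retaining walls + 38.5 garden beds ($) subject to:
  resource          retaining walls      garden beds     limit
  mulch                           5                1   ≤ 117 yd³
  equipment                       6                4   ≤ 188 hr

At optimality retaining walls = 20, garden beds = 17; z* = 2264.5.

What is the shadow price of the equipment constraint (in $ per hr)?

At the optimum: mulch uses 117 of 117 (binding); equipment uses 188 of 188 (binding).
Dual feasibility on the basic columns requires 5·y_mulch + 6·y_equipment = 80.5, 1·y_mulch + 4·y_equipment = 38.5.
→ y_mulch = 6.5 and y_equipment = 8.
Shadow price of equipment = 8.

8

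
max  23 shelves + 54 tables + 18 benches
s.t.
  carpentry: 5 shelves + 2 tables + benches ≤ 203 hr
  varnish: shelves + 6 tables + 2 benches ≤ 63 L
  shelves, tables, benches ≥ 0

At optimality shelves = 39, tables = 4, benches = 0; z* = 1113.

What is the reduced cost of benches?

At the optimum: carpentry uses 203 of 203 (binding); varnish uses 63 of 63 (binding).
Dual feasibility on the basic columns requires 5·y_carpentry + 1·y_varnish = 23, 2·y_carpentry + 6·y_varnish = 54.
Solving: y_carpentry = 3, y_varnish = 8.
Reduced cost of benches: c₃ − yᵀa₃ = 18 − (3·1 + 8·2) = 18 − 19 = -1.

-1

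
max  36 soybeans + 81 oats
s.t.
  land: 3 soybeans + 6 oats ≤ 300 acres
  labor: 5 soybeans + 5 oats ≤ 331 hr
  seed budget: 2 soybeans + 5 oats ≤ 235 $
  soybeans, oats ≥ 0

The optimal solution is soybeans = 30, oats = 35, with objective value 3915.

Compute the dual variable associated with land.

6

Binding: land and seed budget. Non-binding: labor (6 unused).
Slack constraints have shadow price 0 (complementary slackness).
The binding rows give the dual system: 3·y_land + 2·y_seed budget = 36 and 6·y_land + 5·y_seed budget = 81.
This yields shadow prices y_land = 6, y_seed budget = 9.
Shadow price of land = 6.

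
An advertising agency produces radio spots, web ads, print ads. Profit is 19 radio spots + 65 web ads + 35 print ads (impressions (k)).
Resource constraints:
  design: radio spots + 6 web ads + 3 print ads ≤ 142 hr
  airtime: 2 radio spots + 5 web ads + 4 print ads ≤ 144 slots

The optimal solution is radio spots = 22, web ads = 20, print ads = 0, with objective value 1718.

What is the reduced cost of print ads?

Both design and airtime are binding at x*.
Dual feasibility on the basic columns requires 1·y_design + 2·y_airtime = 19, 6·y_design + 5·y_airtime = 65.
This yields shadow prices y_design = 5, y_airtime = 7.
Reduced cost of print ads: c₃ − yᵀa₃ = 35 − (5·3 + 7·4) = 35 − 43 = -8.

-8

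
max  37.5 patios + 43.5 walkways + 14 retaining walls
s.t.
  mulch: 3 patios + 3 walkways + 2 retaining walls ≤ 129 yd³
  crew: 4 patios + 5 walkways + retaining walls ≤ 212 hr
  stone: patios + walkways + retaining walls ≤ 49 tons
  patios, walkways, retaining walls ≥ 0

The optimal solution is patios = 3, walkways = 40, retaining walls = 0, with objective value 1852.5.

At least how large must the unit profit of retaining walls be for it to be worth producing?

15

Binding: mulch and crew. Non-binding: stone (6 unused).
By complementary slackness, y = 0 for the non-binding constraint.
From A_Bᵀ y = c: 3·y_mulch + 4·y_crew = 37.5; 3·y_mulch + 5·y_crew = 43.5.
Solving: y_mulch = 4.5, y_crew = 6.
retaining walls enters the basis when its profit ≥ yᵀa₃ = 4.5·2 + 6·1 = 15.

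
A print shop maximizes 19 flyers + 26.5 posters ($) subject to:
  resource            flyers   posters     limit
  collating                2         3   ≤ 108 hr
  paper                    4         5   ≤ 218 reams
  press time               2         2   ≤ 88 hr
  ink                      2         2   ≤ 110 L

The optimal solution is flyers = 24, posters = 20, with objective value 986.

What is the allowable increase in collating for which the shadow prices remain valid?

Binding constraints: collating, press time. The basis is B = [[2,3],[2,2]] with det -2.
Per unit increase in collating, x* moves by d = (-1, 1).
The basis stays optimal until paper becomes binding; allowable increase = 22 hr.

22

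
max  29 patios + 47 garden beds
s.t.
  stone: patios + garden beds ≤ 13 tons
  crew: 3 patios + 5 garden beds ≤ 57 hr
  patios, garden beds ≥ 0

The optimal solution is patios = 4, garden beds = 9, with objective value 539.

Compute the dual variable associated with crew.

At the optimum: stone uses 13 of 13 (binding); crew uses 57 of 57 (binding).
The binding rows give the dual system: 1·y_stone + 3·y_crew = 29 and 1·y_stone + 5·y_crew = 47.
→ y_stone = 2 and y_crew = 9.
Shadow price of crew = 9.

9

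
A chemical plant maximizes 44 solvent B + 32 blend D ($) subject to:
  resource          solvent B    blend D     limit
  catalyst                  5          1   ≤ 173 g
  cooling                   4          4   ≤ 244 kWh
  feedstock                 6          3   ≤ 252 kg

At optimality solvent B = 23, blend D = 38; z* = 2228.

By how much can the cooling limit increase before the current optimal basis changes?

Binding constraints: cooling, feedstock. The basis is B = [[4,4],[6,3]] with det -12.
Per unit increase in cooling, x* moves by d = (-0.25, 0.5).
The basis stays optimal until solvent B reaches 0; allowable increase = 92 kWh.

92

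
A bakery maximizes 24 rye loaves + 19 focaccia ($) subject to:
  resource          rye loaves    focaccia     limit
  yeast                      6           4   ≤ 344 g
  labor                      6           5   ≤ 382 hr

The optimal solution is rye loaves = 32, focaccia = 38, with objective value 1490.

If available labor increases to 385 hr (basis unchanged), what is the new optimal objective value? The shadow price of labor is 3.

Δb = 3, so new z* = 1490 + (3)·(3) = 1490 + 9 = 1499.

1499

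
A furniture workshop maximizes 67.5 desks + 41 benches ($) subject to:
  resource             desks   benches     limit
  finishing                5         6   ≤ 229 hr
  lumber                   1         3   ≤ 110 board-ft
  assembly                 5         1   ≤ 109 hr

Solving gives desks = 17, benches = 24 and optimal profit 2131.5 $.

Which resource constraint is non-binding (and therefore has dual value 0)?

finishing: 229/229 (binding)
lumber: 89/110 (slack 21)
assembly: 109/109 (binding)
By complementary slackness, a constraint with positive slack has shadow price 0 → lumber.

lumber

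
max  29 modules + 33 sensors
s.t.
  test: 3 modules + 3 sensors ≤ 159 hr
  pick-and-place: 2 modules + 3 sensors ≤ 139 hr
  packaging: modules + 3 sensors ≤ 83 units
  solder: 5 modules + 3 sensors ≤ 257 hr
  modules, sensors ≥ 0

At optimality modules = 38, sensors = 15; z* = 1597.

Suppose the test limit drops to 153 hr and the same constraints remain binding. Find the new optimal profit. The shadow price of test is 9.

1543

Δb = -6, so new z* = 1597 + (9)·(-6) = 1597 − 54 = 1543.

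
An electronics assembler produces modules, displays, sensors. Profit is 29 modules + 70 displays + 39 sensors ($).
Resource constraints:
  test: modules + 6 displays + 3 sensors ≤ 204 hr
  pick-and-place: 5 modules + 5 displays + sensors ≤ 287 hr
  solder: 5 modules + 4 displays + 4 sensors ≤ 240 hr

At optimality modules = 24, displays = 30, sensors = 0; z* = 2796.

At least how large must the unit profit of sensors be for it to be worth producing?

43

At the optimum: test uses 204 of 204 (binding); pick-and-place uses 270 of 287 (slack = 17); solder uses 240 of 240 (binding).
By complementary slackness, y = 0 for the non-binding constraint.
From A_Bᵀ y = c: 1·y_test + 5·y_solder = 29; 6·y_test + 4·y_solder = 70.
Solving: y_test = 9, y_solder = 4.
sensors enters the basis when its profit ≥ yᵀa₃ = 9·3 + 4·4 = 43.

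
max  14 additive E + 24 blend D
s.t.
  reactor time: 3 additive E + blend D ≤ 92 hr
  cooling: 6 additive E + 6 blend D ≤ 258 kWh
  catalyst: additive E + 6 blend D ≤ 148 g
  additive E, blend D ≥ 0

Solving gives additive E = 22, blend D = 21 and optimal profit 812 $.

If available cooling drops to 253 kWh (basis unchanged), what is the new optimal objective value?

802

Binding: cooling and catalyst. Non-binding: reactor time (5 unused).
Since reactor time is not tight, its dual is 0.
Dual feasibility on the basic columns requires 6·y_cooling + 1·y_catalyst = 14, 6·y_cooling + 6·y_catalyst = 24.
This yields shadow prices y_cooling = 2, y_catalyst = 2.
Δz = y_cooling·Δb = 2 × (-5) = -10, so new z* = 812 − 10 = 802.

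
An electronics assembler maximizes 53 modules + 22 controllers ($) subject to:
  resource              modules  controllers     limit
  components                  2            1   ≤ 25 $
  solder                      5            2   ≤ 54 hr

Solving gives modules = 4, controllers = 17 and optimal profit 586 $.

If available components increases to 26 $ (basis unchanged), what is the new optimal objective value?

At the optimum: components uses 25 of 25 (binding); solder uses 54 of 54 (binding).
Dual feasibility on the basic columns requires 2·y_components + 5·y_solder = 53, 1·y_components + 2·y_solder = 22.
→ y_components = 4 and y_solder = 9.
Δz = y_components·Δb = 4 × (1) = 4, so new z* = 586 + 4 = 590.

590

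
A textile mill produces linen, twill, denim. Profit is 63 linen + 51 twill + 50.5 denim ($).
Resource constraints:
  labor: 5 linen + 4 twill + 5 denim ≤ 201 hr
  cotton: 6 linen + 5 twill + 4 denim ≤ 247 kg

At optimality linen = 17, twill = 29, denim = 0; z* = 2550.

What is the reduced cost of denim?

-6.5

Check each constraint at x*: labor 201/201 (tight); cotton 247/247 (tight).
Dual feasibility on the basic columns requires 5·y_labor + 6·y_cotton = 63, 4·y_labor + 5·y_cotton = 51.
→ y_labor = 9 and y_cotton = 3.
Reduced cost of denim: c₃ − yᵀa₃ = 50.5 − (9·5 + 3·4) = 50.5 − 57 = -6.5.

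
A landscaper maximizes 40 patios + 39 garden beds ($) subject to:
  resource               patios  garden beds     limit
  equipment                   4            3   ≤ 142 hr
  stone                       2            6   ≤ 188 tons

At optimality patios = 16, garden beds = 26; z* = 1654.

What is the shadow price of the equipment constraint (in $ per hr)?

9

Check each constraint at x*: equipment 142/142 (tight); stone 188/188 (tight).
From A_Bᵀ y = c: 4·y_equipment + 2·y_stone = 40; 3·y_equipment + 6·y_stone = 39.
This yields shadow prices y_equipment = 9, y_stone = 2.
Shadow price of equipment = 9.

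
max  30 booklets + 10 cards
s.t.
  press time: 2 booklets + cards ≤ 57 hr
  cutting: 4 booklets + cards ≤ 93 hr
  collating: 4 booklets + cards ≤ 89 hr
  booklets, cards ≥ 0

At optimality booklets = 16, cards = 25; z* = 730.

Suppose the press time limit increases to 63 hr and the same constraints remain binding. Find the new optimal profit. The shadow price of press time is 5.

760

Δb = 6, so new z* = 730 + (5)·(6) = 730 + 30 = 760.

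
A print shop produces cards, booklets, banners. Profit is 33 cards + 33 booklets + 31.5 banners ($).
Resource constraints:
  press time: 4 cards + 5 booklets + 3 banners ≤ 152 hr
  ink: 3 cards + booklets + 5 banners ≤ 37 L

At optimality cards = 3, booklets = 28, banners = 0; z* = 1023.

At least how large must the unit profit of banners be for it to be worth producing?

33

Both press time and ink are binding at x*.
The binding rows give the dual system: 4·y_press time + 3·y_ink = 33 and 5·y_press time + 1·y_ink = 33.
This yields shadow prices y_press time = 6, y_ink = 3.
banners enters the basis when its profit ≥ yᵀa₃ = 6·3 + 3·5 = 33.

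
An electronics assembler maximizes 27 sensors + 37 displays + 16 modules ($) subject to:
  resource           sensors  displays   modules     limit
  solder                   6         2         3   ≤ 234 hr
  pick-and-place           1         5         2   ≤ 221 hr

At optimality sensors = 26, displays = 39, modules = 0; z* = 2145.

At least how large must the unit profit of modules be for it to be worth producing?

Check each constraint at x*: solder 234/234 (tight); pick-and-place 221/221 (tight).
The binding rows give the dual system: 6·y_solder + 1·y_pick-and-place = 27 and 2·y_solder + 5·y_pick-and-place = 37.
→ y_solder = 3.5 and y_pick-and-place = 6.
modules enters the basis when its profit ≥ yᵀa₃ = 3.5·3 + 6·2 = 22.5.

22.5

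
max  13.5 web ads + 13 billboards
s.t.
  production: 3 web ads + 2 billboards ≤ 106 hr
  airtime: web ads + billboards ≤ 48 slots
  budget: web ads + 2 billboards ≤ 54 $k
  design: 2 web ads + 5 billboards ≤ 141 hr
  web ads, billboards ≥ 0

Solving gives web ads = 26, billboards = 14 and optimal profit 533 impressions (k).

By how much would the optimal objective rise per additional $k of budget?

At the optimum: production uses 106 of 106 (binding); airtime uses 40 of 48 (slack = 8); budget uses 54 of 54 (binding); design uses 122 of 141 (slack = 19).
Since airtime, design are not tight, their duals are 0.
From A_Bᵀ y = c: 3·y_production + 1·y_budget = 13.5; 2·y_production + 2·y_budget = 13.
Solving: y_production = 3.5, y_budget = 3.
Shadow price of budget = 3.

3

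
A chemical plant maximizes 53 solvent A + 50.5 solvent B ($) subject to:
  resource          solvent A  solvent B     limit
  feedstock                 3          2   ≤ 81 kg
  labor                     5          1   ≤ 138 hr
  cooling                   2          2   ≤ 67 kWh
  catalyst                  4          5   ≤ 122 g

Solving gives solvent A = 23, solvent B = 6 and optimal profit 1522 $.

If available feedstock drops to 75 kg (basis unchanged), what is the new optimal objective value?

1468

At the optimum: feedstock uses 81 of 81 (binding); labor uses 121 of 138 (slack = 17); cooling uses 58 of 67 (slack = 9); catalyst uses 122 of 122 (binding).
Slack constraints have shadow price 0 (complementary slackness).
Dual feasibility on the basic columns requires 3·y_feedstock + 4·y_catalyst = 53, 2·y_feedstock + 5·y_catalyst = 50.5.
This yields shadow prices y_feedstock = 9, y_catalyst = 6.5.
Δz = y_feedstock·Δb = 9 × (-6) = -54, so new z* = 1522 − 54 = 1468.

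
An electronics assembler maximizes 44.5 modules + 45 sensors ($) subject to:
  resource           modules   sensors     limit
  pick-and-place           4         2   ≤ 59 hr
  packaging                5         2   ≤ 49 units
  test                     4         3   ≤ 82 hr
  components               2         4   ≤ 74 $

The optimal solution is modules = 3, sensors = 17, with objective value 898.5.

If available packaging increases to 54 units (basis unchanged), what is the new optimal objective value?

Check each constraint at x*: pick-and-place 46/59 (slack 13); packaging 49/49 (tight); test 63/82 (slack 19); components 74/74 (tight).
Since pick-and-place, test are not tight, their duals are 0.
The binding rows give the dual system: 5·y_packaging + 2·y_components = 44.5 and 2·y_packaging + 4·y_components = 45.
This yields shadow prices y_packaging = 5.5, y_components = 8.5.
Δz = y_packaging·Δb = 5.5 × (5) = 27.5, so new z* = 898.5 + 27.5 = 926.

926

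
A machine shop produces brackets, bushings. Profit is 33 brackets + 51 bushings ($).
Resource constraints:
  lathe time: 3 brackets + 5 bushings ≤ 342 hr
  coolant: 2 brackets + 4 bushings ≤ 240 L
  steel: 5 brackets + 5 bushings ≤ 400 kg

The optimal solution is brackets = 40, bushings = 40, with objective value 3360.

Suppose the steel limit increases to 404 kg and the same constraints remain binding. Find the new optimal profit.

At the optimum: lathe time uses 320 of 342 (slack = 22); coolant uses 240 of 240 (binding); steel uses 400 of 400 (binding).
Slack constraints have shadow price 0 (complementary slackness).
Dual feasibility on the basic columns requires 2·y_coolant + 5·y_steel = 33, 4·y_coolant + 5·y_steel = 51.
This yields shadow prices y_coolant = 9, y_steel = 3.
Δz = y_steel·Δb = 3 × (4) = 12, so new z* = 3360 + 12 = 3372.

3372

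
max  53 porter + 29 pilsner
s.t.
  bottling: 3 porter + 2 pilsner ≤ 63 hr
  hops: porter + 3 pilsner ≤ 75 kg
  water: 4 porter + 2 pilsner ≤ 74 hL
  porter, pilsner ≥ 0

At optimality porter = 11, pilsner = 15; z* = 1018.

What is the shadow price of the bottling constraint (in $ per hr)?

Check each constraint at x*: bottling 63/63 (tight); hops 56/75 (slack 19); water 74/74 (tight).
Slack constraints have shadow price 0 (complementary slackness).
From A_Bᵀ y = c: 3·y_bottling + 4·y_water = 53; 2·y_bottling + 2·y_water = 29.
Solving: y_bottling = 5, y_water = 9.5.
Shadow price of bottling = 5.

5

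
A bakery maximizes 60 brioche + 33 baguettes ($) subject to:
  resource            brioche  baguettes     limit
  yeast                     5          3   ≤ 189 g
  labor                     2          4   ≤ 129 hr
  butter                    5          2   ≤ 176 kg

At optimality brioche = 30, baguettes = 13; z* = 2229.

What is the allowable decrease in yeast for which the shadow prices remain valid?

Binding constraints: yeast, butter. The basis is B = [[5,3],[5,2]] with det -5.
Per unit decrease in yeast, x* moves by d = (0.4, -1).
The basis stays optimal until baguettes reaches 0; allowable decrease = 13 g.

13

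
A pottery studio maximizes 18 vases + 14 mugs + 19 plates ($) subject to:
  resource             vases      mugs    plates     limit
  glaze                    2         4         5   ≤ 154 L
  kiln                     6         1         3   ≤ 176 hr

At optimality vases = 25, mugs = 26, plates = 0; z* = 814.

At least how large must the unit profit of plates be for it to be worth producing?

21

Check each constraint at x*: glaze 154/154 (tight); kiln 176/176 (tight).
Dual feasibility on the basic columns requires 2·y_glaze + 6·y_kiln = 18, 4·y_glaze + 1·y_kiln = 14.
This yields shadow prices y_glaze = 3, y_kiln = 2.
plates enters the basis when its profit ≥ yᵀa₃ = 3·5 + 2·3 = 21.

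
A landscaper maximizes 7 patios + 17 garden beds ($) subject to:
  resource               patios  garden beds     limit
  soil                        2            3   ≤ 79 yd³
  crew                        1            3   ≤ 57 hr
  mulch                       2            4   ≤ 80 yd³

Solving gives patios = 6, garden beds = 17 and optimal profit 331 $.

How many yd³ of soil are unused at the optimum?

16

soil used = 2·6 + 3·17 = 63; slack = 79 − 63 = 16.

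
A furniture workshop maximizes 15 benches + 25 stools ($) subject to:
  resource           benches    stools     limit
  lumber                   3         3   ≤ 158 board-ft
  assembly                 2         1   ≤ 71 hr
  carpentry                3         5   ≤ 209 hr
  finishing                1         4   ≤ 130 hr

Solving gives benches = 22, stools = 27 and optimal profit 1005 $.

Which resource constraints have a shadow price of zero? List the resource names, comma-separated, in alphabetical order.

carpentry, lumber

lumber: 147/158 (slack 11)
assembly: 71/71 (binding)
carpentry: 201/209 (slack 8)
finishing: 130/130 (binding)
By complementary slackness, a constraint with positive slack has shadow price 0 → carpentry, lumber.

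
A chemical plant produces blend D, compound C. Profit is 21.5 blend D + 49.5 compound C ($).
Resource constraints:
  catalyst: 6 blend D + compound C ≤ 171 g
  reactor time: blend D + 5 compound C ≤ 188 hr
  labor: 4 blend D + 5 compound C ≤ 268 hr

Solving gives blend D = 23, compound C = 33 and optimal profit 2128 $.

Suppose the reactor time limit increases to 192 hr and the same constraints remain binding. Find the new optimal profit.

Binding: catalyst and reactor time. Non-binding: labor (11 unused).
By complementary slackness, y = 0 for the non-binding constraint.
From A_Bᵀ y = c: 6·y_catalyst + 1·y_reactor time = 21.5; 1·y_catalyst + 5·y_reactor time = 49.5.
→ y_catalyst = 2 and y_reactor time = 9.5.
Δz = y_reactor time·Δb = 9.5 × (4) = 38, so new z* = 2128 + 38 = 2166.

2166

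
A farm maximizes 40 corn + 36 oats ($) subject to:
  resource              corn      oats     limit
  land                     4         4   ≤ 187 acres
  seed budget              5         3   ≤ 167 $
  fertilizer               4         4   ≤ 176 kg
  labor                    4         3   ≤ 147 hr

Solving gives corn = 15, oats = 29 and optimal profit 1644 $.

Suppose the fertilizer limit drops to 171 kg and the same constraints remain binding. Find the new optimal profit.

Binding: fertilizer and labor. Non-binding: land (11 unused), seed budget (5 unused).
Since land, seed budget are not tight, their duals are 0.
Dual feasibility on the basic columns requires 4·y_fertilizer + 4·y_labor = 40, 4·y_fertilizer + 3·y_labor = 36.
→ y_fertilizer = 6 and y_labor = 4.
Δz = y_fertilizer·Δb = 6 × (-5) = -30, so new z* = 1644 − 30 = 1614.

1614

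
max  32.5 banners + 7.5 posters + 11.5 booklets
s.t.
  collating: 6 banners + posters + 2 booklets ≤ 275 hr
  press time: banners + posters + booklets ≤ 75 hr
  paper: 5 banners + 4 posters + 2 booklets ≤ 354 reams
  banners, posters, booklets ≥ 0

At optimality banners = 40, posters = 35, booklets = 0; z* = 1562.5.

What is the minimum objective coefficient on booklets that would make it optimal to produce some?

12.5

At the optimum: collating uses 275 of 275 (binding); press time uses 75 of 75 (binding); paper uses 340 of 354 (slack = 14).
Since paper is not tight, its dual is 0.
The binding rows give the dual system: 6·y_collating + 1·y_press time = 32.5 and 1·y_collating + 1·y_press time = 7.5.
→ y_collating = 5 and y_press time = 2.5.
booklets enters the basis when its profit ≥ yᵀa₃ = 5·2 + 2.5·1 = 12.5.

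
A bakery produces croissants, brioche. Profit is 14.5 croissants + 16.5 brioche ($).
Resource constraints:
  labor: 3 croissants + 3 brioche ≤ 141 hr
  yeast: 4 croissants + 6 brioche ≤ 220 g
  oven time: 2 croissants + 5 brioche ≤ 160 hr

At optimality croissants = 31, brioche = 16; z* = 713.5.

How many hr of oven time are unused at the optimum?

oven time used = 2·31 + 5·16 = 142; slack = 160 − 142 = 18.

18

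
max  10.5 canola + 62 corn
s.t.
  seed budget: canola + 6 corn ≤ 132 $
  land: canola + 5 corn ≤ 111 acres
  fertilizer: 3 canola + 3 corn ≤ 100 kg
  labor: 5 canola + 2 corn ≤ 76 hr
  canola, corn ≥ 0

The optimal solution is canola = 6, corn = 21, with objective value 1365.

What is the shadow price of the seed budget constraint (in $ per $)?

9.5

At the optimum: seed budget uses 132 of 132 (binding); land uses 111 of 111 (binding); fertilizer uses 81 of 100 (slack = 19); labor uses 72 of 76 (slack = 4).
By complementary slackness, y = 0 for the non-binding constraints.
From A_Bᵀ y = c: 1·y_seed budget + 1·y_land = 10.5; 6·y_seed budget + 5·y_land = 62.
This yields shadow prices y_seed budget = 9.5, y_land = 1.
Shadow price of seed budget = 9.5.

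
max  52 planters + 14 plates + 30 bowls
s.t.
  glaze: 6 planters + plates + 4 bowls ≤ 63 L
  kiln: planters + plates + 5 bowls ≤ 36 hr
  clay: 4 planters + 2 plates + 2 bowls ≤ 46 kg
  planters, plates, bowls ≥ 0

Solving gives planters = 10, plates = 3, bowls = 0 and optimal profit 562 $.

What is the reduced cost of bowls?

-2

Check each constraint at x*: glaze 63/63 (tight); kiln 13/36 (slack 23); clay 46/46 (tight).
Since kiln is not tight, its dual is 0.
From A_Bᵀ y = c: 6·y_glaze + 4·y_clay = 52; 1·y_glaze + 2·y_clay = 14.
This yields shadow prices y_glaze = 6, y_clay = 4.
Reduced cost of bowls: c₃ − yᵀa₃ = 30 − (6·4 + 4·2) = 30 − 32 = -2.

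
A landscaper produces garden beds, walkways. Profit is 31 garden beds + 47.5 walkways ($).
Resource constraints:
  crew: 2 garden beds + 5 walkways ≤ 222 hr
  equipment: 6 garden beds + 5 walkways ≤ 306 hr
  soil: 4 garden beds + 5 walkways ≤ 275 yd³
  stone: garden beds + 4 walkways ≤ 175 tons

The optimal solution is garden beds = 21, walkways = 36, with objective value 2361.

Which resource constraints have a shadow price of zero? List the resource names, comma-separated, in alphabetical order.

soil, stone

crew: 222/222 (binding)
equipment: 306/306 (binding)
soil: 264/275 (slack 11)
stone: 165/175 (slack 10)
By complementary slackness, a constraint with positive slack has shadow price 0 → soil, stone.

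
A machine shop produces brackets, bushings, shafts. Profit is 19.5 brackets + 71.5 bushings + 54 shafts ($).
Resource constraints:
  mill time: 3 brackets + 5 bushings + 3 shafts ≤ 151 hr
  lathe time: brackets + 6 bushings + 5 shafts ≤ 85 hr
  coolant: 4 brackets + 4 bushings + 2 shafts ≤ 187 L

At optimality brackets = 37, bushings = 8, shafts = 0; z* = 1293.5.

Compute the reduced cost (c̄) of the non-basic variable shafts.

-1.5

At the optimum: mill time uses 151 of 151 (binding); lathe time uses 85 of 85 (binding); coolant uses 180 of 187 (slack = 7).
By complementary slackness, y = 0 for the non-binding constraint.
The binding rows give the dual system: 3·y_mill time + 1·y_lathe time = 19.5 and 5·y_mill time + 6·y_lathe time = 71.5.
This yields shadow prices y_mill time = 3.5, y_lathe time = 9.
Reduced cost of shafts: c₃ − yᵀa₃ = 54 − (3.5·3 + 9·5) = 54 − 55.5 = -1.5.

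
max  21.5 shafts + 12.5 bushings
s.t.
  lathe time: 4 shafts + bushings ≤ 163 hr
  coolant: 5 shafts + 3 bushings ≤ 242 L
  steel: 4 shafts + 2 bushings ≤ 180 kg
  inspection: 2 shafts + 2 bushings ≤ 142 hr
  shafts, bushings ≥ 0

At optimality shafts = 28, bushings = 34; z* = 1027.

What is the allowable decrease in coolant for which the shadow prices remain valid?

Binding constraints: coolant, steel. The basis is B = [[5,3],[4,2]] with det -2.
Per unit decrease in coolant, x* moves by d = (1, -2).
The basis stays optimal until lathe time becomes binding; allowable decrease = 8.5 L.

8.5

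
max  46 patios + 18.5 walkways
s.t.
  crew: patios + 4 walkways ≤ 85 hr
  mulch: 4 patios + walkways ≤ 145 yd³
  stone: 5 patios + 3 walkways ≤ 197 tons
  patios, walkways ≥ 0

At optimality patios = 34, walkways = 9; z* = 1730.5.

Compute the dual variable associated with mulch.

Binding: mulch and stone. Non-binding: crew (15 unused).
Slack constraints have shadow price 0 (complementary slackness).
From A_Bᵀ y = c: 4·y_mulch + 5·y_stone = 46; 1·y_mulch + 3·y_stone = 18.5.
Solving: y_mulch = 6.5, y_stone = 4.
Shadow price of mulch = 6.5.

6.5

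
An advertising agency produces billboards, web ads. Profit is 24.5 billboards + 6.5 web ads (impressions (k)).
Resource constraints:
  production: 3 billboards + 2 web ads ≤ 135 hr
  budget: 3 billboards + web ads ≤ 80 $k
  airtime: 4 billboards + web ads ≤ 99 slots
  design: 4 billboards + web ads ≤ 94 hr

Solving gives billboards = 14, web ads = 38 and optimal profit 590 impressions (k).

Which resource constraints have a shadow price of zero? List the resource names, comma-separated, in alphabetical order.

production: 118/135 (slack 17)
budget: 80/80 (binding)
airtime: 94/99 (slack 5)
design: 94/94 (binding)
By complementary slackness, a constraint with positive slack has shadow price 0 → airtime, production.

airtime, production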